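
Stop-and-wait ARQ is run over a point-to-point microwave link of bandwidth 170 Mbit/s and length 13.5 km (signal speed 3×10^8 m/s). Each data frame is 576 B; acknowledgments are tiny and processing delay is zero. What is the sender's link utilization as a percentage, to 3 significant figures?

t_tx = L/R = 4608/170000000 = 2.71059e-05 s.
t_prop = 13500/300000000 = 4.5e-05 s; RTT = 9e-05 s.
Cycle = t_tx + RTT = 0.000117106 s.
Utilization = t_tx / cycle = 2.71059e-05/0.000117106 = 23.1 %.

23.1 %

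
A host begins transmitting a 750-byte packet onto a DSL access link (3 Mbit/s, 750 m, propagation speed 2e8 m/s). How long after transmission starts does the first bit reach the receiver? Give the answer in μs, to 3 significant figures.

First bit experiences only propagation delay: d/s = 750/200000000 = 3.75 μs.

3.75 μs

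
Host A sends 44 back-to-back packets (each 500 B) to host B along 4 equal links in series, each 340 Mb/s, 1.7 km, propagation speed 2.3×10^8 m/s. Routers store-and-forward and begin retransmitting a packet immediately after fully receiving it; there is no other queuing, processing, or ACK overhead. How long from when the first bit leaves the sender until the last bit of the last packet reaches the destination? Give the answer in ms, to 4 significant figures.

Per-hop transmission t_tx = L/R = 4000/340000000 = 0.0117647 ms.
Per-hop propagation t_prop = 1700/2.3e+08 = 0.0073913 ms.
Pipeline fill: first packet needs 4·t_tx to clear all hops; remaining 43 packets each add one t_tx.
Total = (4+44-1)·t_tx + 4·t_prop = 47·0.0117647 + 4·0.0073913 = 0.5825 ms.

0.5825 ms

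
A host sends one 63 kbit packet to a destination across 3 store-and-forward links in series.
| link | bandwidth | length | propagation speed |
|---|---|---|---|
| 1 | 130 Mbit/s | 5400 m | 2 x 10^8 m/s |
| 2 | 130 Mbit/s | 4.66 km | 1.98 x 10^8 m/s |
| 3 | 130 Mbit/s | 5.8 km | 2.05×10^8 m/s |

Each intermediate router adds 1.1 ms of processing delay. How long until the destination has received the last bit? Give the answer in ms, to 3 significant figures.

3.73 ms

L = 63000 bits.
Transmission delay per hop = L/R = 63000/130000000 = 0.484615 ms; 3 hops → 1.45385 ms.
Propagation delays (d/s per hop): 0.027, 0.0235354, 0.0282927 ms; sum = 0.078828 ms.
Processing at 2 router(s): 2 × 1.1 ms = 2.2 ms.
End-to-end = 3.73 ms.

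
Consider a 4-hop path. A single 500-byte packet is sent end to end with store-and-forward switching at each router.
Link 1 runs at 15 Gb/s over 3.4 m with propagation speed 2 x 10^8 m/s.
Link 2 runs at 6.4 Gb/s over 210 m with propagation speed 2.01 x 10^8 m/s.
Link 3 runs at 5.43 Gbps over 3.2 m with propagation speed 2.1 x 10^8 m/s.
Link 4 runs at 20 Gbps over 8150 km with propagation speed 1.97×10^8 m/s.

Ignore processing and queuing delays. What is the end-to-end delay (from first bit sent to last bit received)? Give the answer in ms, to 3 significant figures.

41.4 ms

L = 500 × 8 = 4000 bits.
Transmission delays (L/R per hop): 0.000266667, 0.000625, 0.000736648, 0.0002 ms; sum = 0.00182831 ms.
Propagation delays (d/s per hop): 1.7e-05, 0.00104478, 1.52381e-05, 41.3706 ms; sum = 41.3716 ms.
End-to-end = 41.4 ms.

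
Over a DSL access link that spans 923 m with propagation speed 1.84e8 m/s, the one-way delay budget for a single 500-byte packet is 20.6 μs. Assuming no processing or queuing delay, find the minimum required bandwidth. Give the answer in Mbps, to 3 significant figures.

257 Mbps

L = 4000 bits.
Propagation delay = 923 / 184000000 = 5.0163 μs.
Transmission budget = 20.6 − 5.0163 = 15.5837 μs.
R ≥ L / t_tx = 4000 bits / 1.55837e-05 s = 257 Mbps.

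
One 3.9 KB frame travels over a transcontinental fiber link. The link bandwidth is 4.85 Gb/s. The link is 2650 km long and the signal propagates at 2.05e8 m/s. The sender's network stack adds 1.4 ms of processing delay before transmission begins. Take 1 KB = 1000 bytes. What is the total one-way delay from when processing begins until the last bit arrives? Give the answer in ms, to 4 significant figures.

14.33 ms

L = 31200 bits.
Transmission delay = L/R = 31200 / 4850000000 = 0.00643299 ms.
Propagation delay = d/s = 2650000 m / 2.05e+08 m/s = 12.9268 ms.
Plus processing delay 1.4 ms = 1.4 ms.
Total = 14.33 ms.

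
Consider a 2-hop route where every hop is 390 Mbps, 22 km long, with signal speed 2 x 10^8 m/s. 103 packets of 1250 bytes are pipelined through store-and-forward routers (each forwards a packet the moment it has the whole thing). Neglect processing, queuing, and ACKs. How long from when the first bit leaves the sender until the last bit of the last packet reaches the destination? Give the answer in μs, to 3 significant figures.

Per-hop transmission t_tx = L/R = 10000/390000000 = 25.641 μs.
Per-hop propagation t_prop = 22000/200000000 = 110 μs.
Pipeline fill: first packet needs 2·t_tx to clear all hops; remaining 102 packets each add one t_tx.
Total = (2+103-1)·t_tx + 2·t_prop = 104·25.641 + 2·110 = 2890 μs.

2890 μs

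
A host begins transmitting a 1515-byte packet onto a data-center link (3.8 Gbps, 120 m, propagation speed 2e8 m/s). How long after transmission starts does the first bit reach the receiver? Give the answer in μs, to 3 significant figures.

0.600 μs

First bit experiences only propagation delay: d/s = 120/200000000 = 0.600 μs.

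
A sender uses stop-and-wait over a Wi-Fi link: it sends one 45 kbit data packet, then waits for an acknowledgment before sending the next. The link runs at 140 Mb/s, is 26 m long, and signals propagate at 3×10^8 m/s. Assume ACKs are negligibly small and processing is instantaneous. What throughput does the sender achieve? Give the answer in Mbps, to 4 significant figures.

t_tx = L/R = 45000/140000000 = 0.000321429 s.
t_prop = 26/300000000 = 8.66667e-08 s; RTT = 1.73333e-07 s.
Cycle = t_tx + RTT = 0.000321602 s.
Throughput = L / cycle = 45000 / 0.000321602 = 139.9 Mbps.

139.9 Mbps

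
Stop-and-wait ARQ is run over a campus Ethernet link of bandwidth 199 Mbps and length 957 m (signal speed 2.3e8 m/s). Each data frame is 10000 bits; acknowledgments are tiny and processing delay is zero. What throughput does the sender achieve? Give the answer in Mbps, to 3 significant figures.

171 Mbps

t_tx = L/R = 10000/199000000 = 5.02513e-05 s.
t_prop = 957/2.3e+08 = 4.16087e-06 s; RTT = 8.32174e-06 s.
Cycle = t_tx + RTT = 5.8573e-05 s.
Throughput = L / cycle = 10000 / 5.8573e-05 = 171 Mbps.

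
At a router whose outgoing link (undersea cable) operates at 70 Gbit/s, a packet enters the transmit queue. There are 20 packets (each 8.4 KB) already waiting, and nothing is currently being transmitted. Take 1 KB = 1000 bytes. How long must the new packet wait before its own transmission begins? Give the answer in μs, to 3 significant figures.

Each queued packet: L/R = 67200/70000000000 = 0.96 μs.
20 queued → 19.2 μs.
Queuing delay = 19.2 μs.

19.2 μs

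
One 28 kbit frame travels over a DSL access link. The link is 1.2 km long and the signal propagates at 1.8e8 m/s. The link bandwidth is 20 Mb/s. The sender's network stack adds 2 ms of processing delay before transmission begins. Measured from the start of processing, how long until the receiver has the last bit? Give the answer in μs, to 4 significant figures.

3407 μs

L = 28000 bits.
Transmission delay = L/R = 28000 / 20000000 = 1400 μs.
Propagation delay = d/s = 1200 m / 180000000 m/s = 6.66667 μs.
Plus processing delay 2 ms = 2000 μs.
Total = 3407 μs.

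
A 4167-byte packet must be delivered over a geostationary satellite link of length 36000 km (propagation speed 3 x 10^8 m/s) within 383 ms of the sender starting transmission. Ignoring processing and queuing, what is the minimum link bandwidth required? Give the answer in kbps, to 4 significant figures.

126.8 kbps

L = 33336 bits.
Propagation delay = 36000000 / 300000000 = 120 ms.
Transmission budget = 383 − 120 = 263 ms.
R ≥ L / t_tx = 33336 bits / 0.263 s = 126.8 kbps.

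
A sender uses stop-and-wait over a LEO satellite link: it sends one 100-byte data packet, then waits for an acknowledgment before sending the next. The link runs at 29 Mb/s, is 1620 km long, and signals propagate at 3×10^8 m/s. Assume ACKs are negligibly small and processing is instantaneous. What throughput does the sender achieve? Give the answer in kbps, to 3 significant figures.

73.9 kbps

t_tx = L/R = 800/29000000 = 2.75862e-05 s.
t_prop = 1620000/300000000 = 0.0054 s; RTT = 0.0108 s.
Cycle = t_tx + RTT = 0.0108276 s.
Throughput = L / cycle = 800 / 0.0108276 = 73.9 kbps.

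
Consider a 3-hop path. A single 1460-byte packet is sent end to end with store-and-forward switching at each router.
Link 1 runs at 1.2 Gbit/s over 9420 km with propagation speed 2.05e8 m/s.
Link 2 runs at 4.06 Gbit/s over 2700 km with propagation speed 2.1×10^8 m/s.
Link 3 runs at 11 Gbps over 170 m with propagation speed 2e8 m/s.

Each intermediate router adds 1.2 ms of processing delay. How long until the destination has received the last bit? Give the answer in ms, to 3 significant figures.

61.2 ms

L = 1460 × 8 = 11680 bits.
Transmission delays (L/R per hop): 0.00973333, 0.00287685, 0.00106182 ms; sum = 0.013672 ms.
Propagation delays (d/s per hop): 45.9512, 12.8571, 0.00085 ms; sum = 58.8092 ms.
Processing at 2 router(s): 2 × 1.2 ms = 2.4 ms.
End-to-end = 61.2 ms.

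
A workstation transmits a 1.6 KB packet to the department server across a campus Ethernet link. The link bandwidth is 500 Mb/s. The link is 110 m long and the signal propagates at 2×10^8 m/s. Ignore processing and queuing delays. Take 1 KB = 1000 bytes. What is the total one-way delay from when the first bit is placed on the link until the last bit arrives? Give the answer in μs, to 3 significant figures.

26.2 μs

L = 12800 bits.
Transmission delay = L/R = 12800 / 500000000 = 25.6 μs.
Propagation delay = d/s = 110 m / 200000000 m/s = 0.55 μs.
Total = 26.2 μs.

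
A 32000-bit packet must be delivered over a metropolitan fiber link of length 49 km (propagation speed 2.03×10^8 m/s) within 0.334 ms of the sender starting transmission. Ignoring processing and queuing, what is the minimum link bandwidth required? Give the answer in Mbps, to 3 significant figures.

Propagation delay = 49000 / 2.03e+08 = 0.241379 ms.
Transmission budget = 0.334 − 0.241379 = 0.0926207 ms.
R ≥ L / t_tx = 32000 bits / 9.26207e-05 s = 345 Mbps.

345 Mbps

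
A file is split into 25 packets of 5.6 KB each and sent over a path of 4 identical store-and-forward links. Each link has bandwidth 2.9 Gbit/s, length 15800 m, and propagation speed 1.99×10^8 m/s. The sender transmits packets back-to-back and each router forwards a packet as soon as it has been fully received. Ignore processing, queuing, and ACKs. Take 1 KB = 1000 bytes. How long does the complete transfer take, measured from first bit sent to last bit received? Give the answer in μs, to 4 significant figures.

750.1 μs

Per-hop transmission t_tx = L/R = 44800/2900000000 = 15.4483 μs.
Per-hop propagation t_prop = 15800/199000000 = 79.397 μs.
Pipeline fill: first packet needs 4·t_tx to clear all hops; remaining 24 packets each add one t_tx.
Total = (4+25-1)·t_tx + 4·t_prop = 28·15.4483 + 4·79.397 = 750.1 μs.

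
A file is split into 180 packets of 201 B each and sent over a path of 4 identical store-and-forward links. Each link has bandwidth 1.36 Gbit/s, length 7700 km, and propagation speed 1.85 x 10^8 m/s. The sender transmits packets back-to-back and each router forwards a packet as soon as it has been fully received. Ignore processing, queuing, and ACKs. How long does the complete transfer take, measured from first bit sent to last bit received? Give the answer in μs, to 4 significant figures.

Per-hop transmission t_tx = L/R = 1608/1360000000 = 1.18235 μs.
Per-hop propagation t_prop = 7700000/185000000 = 41621.6 μs.
Pipeline fill: first packet needs 4·t_tx to clear all hops; remaining 179 packets each add one t_tx.
Total = (4+180-1)·t_tx + 4·t_prop = 183·1.18235 + 4·41621.6 = 166700 μs.

166700 μs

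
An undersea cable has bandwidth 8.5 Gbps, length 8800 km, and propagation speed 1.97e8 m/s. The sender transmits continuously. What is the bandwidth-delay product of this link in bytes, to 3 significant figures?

47500000 bytes

Propagation delay = 8800000 / 197000000 = 0.0446701 s.
BDP = R × t_prop = 8500000000 × 0.0446701 = 379695000 bits.
In bytes: 379695000/8 = 47500000 bytes.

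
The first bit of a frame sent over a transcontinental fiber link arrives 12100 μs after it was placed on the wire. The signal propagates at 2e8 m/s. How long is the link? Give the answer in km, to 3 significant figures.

d = s × t_prop = 200000000 × 0.0121 = 2420 km.

2420 km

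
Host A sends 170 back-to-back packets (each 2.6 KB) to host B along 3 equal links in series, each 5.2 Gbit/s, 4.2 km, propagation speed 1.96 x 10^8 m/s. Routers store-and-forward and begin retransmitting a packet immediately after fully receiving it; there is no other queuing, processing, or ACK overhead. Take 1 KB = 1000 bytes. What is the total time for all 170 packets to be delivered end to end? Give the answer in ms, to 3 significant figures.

Per-hop transmission t_tx = L/R = 20800/5200000000 = 0.004 ms.
Per-hop propagation t_prop = 4200/196000000 = 0.0214286 ms.
Pipeline fill: first packet needs 3·t_tx to clear all hops; remaining 169 packets each add one t_tx.
Total = (3+170-1)·t_tx + 3·t_prop = 172·0.004 + 3·0.0214286 = 0.752 ms.

0.752 ms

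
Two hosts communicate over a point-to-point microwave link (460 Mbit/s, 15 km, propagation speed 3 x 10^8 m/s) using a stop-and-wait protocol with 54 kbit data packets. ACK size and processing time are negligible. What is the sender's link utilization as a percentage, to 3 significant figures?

t_tx = L/R = 54000/460000000 = 0.000117391 s.
t_prop = 15000/300000000 = 5e-05 s; RTT = 0.0001 s.
Cycle = t_tx + RTT = 0.000217391 s.
Utilization = t_tx / cycle = 0.000117391/0.000217391 = 54.0 %.

54.0 %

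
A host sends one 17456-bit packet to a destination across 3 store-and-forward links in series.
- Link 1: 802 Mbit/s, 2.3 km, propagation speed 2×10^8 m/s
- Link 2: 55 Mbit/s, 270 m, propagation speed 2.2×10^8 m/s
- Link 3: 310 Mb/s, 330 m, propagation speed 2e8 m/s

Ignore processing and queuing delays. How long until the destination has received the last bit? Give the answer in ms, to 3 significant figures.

Transmission delays (L/R per hop): 0.0217656, 0.317382, 0.0563097 ms; sum = 0.395457 ms.
Propagation delays (d/s per hop): 0.0115, 0.00122727, 0.00165 ms; sum = 0.0143773 ms.
End-to-end = 0.410 ms.

0.410 ms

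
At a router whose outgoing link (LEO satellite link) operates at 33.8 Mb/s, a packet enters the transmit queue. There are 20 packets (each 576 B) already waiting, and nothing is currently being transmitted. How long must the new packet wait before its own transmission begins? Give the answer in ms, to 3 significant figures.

Each queued packet: L/R = 4608/33800000 = 0.136331 ms.
20 queued → 2.72663 ms.
Queuing delay = 2.73 ms.

2.73 ms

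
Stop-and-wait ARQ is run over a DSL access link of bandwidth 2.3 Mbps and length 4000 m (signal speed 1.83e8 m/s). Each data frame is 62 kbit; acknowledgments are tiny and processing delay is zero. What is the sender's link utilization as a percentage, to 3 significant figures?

99.8 %

t_tx = L/R = 62000/2300000 = 0.0269565 s.
t_prop = 4000/183000000 = 2.18579e-05 s; RTT = 4.37158e-05 s.
Cycle = t_tx + RTT = 0.0270002 s.
Utilization = t_tx / cycle = 0.0269565/0.0270002 = 99.8 %.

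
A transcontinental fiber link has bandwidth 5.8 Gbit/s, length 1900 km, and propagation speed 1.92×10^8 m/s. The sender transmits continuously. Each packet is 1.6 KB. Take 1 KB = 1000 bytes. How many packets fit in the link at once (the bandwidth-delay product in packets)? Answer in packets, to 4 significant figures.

4484 packets

Propagation delay = 1900000 / 192000000 = 0.00989583 s.
BDP = R × t_prop = 5800000000 × 0.00989583 = 57395800 bits.
In packets of 12800 bits: 4484 packets.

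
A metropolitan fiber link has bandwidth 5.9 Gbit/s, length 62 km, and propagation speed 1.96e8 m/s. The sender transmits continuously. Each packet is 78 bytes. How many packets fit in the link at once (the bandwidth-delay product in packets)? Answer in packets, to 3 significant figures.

Propagation delay = 62000 / 196000000 = 0.000316327 s.
BDP = R × t_prop = 5900000000 × 0.000316327 = 1866330 bits.
In packets of 624 bits: 2990 packets.

2990 packets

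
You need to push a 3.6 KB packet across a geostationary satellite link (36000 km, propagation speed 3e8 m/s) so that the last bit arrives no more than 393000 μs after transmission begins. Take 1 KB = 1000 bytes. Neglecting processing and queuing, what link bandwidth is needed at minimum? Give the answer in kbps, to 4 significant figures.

105.5 kbps

L = 28800 bits.
Propagation delay = 36000000 / 300000000 = 120000 μs.
Transmission budget = 393000 − 120000 = 273000 μs.
R ≥ L / t_tx = 28800 bits / 0.273 s = 105.5 kbps.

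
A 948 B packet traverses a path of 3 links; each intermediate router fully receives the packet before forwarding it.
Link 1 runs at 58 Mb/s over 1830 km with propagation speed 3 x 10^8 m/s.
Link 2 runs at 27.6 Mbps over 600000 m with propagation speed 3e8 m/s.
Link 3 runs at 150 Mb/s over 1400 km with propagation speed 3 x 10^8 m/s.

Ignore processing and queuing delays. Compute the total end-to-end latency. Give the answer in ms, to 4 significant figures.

L = 948 × 8 = 7584 bits.
Transmission delays (L/R per hop): 0.130759, 0.274783, 0.05056 ms; sum = 0.456101 ms.
Propagation delays (d/s per hop): 6.1, 2, 4.66667 ms; sum = 12.7667 ms.
End-to-end = 13.22 ms.

13.22 ms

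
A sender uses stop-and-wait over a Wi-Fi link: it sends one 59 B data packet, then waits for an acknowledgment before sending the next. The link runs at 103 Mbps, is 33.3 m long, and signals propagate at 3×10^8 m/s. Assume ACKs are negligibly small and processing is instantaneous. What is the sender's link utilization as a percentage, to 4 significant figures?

t_tx = L/R = 472/103000000 = 4.58252e-06 s.
t_prop = 33.3/300000000 = 1.11e-07 s; RTT = 2.22e-07 s.
Cycle = t_tx + RTT = 4.80452e-06 s.
Utilization = t_tx / cycle = 4.58252e-06/4.80452e-06 = 95.38 %.

95.38 %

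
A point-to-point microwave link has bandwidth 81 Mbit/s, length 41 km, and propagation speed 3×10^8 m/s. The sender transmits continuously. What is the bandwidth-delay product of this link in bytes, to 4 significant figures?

1384 bytes

Propagation delay = 41000 / 300000000 = 0.000136667 s.
BDP = R × t_prop = 81000000 × 0.000136667 = 11070 bits.
In bytes: 11070/8 = 1384 bytes.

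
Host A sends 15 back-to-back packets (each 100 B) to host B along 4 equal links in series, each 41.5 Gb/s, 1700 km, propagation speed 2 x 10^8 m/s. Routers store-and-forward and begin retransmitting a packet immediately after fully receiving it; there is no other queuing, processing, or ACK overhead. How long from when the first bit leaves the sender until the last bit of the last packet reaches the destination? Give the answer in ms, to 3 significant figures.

34.0 ms

Per-hop transmission t_tx = L/R = 800/41500000000 = 1.92771e-05 ms.
Per-hop propagation t_prop = 1700000/200000000 = 8.5 ms.
Pipeline fill: first packet needs 4·t_tx to clear all hops; remaining 14 packets each add one t_tx.
Total = (4+15-1)·t_tx + 4·t_prop = 18·1.92771e-05 + 4·8.5 = 34.0 ms.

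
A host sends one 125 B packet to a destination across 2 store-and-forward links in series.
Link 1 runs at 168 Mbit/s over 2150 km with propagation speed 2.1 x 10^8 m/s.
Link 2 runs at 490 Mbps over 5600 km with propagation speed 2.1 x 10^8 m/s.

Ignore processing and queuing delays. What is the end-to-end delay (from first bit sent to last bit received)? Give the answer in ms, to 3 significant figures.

L = 125 × 8 = 1000 bits.
Transmission delays (L/R per hop): 0.00595238, 0.00204082 ms; sum = 0.0079932 ms.
Propagation delays (d/s per hop): 10.2381, 26.6667 ms; sum = 36.9048 ms.
End-to-end = 36.9 ms.

36.9 ms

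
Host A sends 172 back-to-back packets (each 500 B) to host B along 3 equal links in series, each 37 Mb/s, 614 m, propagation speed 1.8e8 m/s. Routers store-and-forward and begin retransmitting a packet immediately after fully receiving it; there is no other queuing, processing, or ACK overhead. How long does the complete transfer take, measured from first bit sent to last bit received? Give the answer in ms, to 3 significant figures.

18.8 ms

Per-hop transmission t_tx = L/R = 4000/37000000 = 0.108108 ms.
Per-hop propagation t_prop = 614/180000000 = 0.00341111 ms.
Pipeline fill: first packet needs 3·t_tx to clear all hops; remaining 171 packets each add one t_tx.
Total = (3+172-1)·t_tx + 3·t_prop = 174·0.108108 + 3·0.00341111 = 18.8 ms.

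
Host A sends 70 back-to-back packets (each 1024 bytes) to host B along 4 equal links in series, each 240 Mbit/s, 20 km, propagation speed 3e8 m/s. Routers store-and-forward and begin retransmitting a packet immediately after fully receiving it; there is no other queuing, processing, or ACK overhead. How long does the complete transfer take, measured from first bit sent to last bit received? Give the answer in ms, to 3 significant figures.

Per-hop transmission t_tx = L/R = 8192/240000000 = 0.0341333 ms.
Per-hop propagation t_prop = 20000/300000000 = 0.0666667 ms.
Pipeline fill: first packet needs 4·t_tx to clear all hops; remaining 69 packets each add one t_tx.
Total = (4+70-1)·t_tx + 4·t_prop = 73·0.0341333 + 4·0.0666667 = 2.76 ms.

2.76 ms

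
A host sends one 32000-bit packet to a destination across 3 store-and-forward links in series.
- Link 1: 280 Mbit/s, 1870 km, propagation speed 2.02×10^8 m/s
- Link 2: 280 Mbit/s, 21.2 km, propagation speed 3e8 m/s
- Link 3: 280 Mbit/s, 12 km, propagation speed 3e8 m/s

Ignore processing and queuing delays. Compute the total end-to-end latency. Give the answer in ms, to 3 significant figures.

Transmission delay per hop = L/R = 32000/280000000 = 0.114286 ms; 3 hops → 0.342857 ms.
Propagation delays (d/s per hop): 9.25743, 0.0706667, 0.04 ms; sum = 9.36809 ms.
End-to-end = 9.71 ms.

9.71 ms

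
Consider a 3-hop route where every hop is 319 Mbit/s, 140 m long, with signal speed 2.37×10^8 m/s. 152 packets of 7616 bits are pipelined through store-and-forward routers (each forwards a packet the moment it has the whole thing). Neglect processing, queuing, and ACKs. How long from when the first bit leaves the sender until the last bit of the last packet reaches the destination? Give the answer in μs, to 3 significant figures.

3680 μs

Per-hop transmission t_tx = L/R = 7616/319000000 = 23.8746 μs.
Per-hop propagation t_prop = 140/237000000 = 0.590717 μs.
Pipeline fill: first packet needs 3·t_tx to clear all hops; remaining 151 packets each add one t_tx.
Total = (3+152-1)·t_tx + 3·t_prop = 154·23.8746 + 3·0.590717 = 3680 μs.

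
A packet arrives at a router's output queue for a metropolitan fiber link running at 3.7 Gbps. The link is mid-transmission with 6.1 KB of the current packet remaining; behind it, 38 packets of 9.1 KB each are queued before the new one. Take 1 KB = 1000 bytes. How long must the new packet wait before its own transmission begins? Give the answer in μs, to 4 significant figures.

Each queued packet: L/R = 72800/3700000000 = 19.6757 μs.
38 queued → 747.676 μs.
Plus remaining 48800 bits of current packet: 13.1892 μs.
Queuing delay = 760.9 μs.

760.9 μs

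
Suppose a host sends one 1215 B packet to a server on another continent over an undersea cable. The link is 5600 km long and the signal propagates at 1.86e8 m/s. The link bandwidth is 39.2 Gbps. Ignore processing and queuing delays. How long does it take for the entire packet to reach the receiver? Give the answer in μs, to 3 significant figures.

L = 1215 × 8 = 9720 bits.
Transmission delay = L/R = 9720 / 39200000000 = 0.247959 μs.
Propagation delay = d/s = 5600000 m / 186000000 m/s = 30107.5 μs.
Total = 30100 μs.

30100 μs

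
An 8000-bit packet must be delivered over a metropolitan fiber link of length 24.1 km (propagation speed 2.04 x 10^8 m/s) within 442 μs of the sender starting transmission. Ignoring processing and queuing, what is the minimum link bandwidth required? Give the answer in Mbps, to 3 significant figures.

24.7 Mbps

Propagation delay = 24100 / 204000000 = 118.137 μs.
Transmission budget = 442 − 118.137 = 323.863 μs.
R ≥ L / t_tx = 8000 bits / 0.000323863 s = 24.7 Mbps.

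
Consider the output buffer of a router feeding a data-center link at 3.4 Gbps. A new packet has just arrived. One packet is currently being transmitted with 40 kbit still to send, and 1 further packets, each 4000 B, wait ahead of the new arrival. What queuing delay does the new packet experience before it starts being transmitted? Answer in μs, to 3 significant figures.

Each queued packet: L/R = 32000/3400000000 = 9.41176 μs.
1 queued → 9.41176 μs.
Plus remaining 40000 bits of current packet: 11.7647 μs.
Queuing delay = 21.2 μs.

21.2 μs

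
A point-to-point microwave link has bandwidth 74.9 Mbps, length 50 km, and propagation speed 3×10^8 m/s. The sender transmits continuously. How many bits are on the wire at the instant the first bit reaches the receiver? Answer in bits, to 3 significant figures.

Propagation delay = 50000 / 300000000 = 0.000166667 s.
BDP = R × t_prop = 74900000 × 0.000166667 = 12483.3 bits.

12500 bits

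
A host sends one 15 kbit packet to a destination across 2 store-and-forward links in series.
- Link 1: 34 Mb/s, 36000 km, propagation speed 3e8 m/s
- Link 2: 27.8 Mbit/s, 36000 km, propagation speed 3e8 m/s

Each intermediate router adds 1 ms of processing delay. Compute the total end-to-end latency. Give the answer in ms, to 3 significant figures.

242 ms

L = 15000 bits.
Transmission delays (L/R per hop): 0.441176, 0.539568 ms; sum = 0.980745 ms.
Propagation delays (d/s per hop): 120, 120 ms; sum = 240 ms.
Processing at 1 router(s): 1 × 1 ms = 1 ms.
End-to-end = 242 ms.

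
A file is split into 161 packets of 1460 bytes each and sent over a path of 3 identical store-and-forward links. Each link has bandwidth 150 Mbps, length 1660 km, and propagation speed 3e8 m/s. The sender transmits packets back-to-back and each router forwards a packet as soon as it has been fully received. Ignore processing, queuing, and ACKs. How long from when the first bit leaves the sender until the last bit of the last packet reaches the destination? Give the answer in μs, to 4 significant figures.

29290 μs

Per-hop transmission t_tx = L/R = 11680/150000000 = 77.8667 μs.
Per-hop propagation t_prop = 1660000/300000000 = 5533.33 μs.
Pipeline fill: first packet needs 3·t_tx to clear all hops; remaining 160 packets each add one t_tx.
Total = (3+161-1)·t_tx + 3·t_prop = 163·77.8667 + 3·5533.33 = 29290 μs.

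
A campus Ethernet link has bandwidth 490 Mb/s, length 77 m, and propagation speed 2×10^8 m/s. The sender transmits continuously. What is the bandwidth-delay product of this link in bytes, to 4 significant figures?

Propagation delay = 77 / 200000000 = 3.85e-07 s.
BDP = R × t_prop = 490000000 × 3.85e-07 = 188.65 bits.
In bytes: 188.65/8 = 23.58 bytes.

23.58 bytes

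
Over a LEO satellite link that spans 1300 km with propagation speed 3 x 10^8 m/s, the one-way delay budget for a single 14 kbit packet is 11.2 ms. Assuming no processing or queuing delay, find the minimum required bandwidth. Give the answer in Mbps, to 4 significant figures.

Propagation delay = 1300000 / 300000000 = 4.33333 ms.
Transmission budget = 11.2 − 4.33333 = 6.86667 ms.
R ≥ L / t_tx = 14000 bits / 0.00686667 s = 2.039 Mbps.

2.039 Mbps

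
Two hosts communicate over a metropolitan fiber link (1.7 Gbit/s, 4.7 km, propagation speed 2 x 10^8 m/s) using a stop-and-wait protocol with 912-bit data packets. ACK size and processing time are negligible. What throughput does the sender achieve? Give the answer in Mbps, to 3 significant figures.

t_tx = L/R = 912/1700000000 = 5.36471e-07 s.
t_prop = 4700/200000000 = 2.35e-05 s; RTT = 4.7e-05 s.
Cycle = t_tx + RTT = 4.75365e-05 s.
Throughput = L / cycle = 912 / 4.75365e-05 = 19.2 Mbps.

19.2 Mbps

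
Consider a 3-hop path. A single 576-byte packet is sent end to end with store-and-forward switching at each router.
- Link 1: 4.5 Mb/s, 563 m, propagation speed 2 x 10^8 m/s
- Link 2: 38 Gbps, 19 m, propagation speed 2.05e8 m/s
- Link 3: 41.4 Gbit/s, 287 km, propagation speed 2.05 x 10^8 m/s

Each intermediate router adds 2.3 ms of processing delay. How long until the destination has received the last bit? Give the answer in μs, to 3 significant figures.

7030 μs

L = 576 × 8 = 4608 bits.
Transmission delays (L/R per hop): 1024, 0.121263, 0.111304 μs; sum = 1024.23 μs.
Propagation delays (d/s per hop): 2.815, 0.0926829, 1400 μs; sum = 1402.91 μs.
Processing at 2 router(s): 2 × 2.3 ms = 4600 μs.
End-to-end = 7030 μs.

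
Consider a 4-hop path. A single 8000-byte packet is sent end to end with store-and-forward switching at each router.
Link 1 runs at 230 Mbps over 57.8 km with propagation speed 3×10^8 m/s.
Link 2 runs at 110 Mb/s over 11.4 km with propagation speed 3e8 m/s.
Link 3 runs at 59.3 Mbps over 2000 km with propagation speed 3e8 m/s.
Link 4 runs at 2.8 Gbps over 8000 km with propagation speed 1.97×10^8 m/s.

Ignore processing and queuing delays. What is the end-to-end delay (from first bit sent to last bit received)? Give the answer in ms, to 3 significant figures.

49.5 ms

L = 8000 × 8 = 64000 bits.
Transmission delays (L/R per hop): 0.278261, 0.581818, 1.07926, 0.0228571 ms; sum = 1.96219 ms.
Propagation delays (d/s per hop): 0.192667, 0.038, 6.66667, 40.6091 ms; sum = 47.5065 ms.
End-to-end = 49.5 ms.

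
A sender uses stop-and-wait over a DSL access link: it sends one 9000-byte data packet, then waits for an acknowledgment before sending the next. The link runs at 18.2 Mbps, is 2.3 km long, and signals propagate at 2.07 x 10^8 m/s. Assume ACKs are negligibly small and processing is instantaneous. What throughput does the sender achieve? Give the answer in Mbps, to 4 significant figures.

t_tx = L/R = 72000/18200000 = 0.00395604 s.
t_prop = 2300/2.07e+08 = 1.11111e-05 s; RTT = 2.22222e-05 s.
Cycle = t_tx + RTT = 0.00397827 s.
Throughput = L / cycle = 72000 / 0.00397827 = 18.10 Mbps.

18.10 Mbps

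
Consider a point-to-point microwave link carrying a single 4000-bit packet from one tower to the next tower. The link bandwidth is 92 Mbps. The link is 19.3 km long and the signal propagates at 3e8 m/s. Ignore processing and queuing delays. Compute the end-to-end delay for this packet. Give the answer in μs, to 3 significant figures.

108 μs

Transmission delay = L/R = 4000 / 92000000 = 43.4783 μs.
Propagation delay = d/s = 19300 m / 300000000 m/s = 64.3333 μs.
Total = 108 μs.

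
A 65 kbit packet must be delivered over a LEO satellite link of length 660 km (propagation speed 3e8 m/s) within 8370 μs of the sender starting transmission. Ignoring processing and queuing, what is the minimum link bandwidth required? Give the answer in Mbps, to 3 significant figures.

Propagation delay = 660000 / 300000000 = 2200 μs.
Transmission budget = 8370 − 2200 = 6170 μs.
R ≥ L / t_tx = 65000 bits / 0.00617 s = 10.5 Mbps.

10.5 Mbps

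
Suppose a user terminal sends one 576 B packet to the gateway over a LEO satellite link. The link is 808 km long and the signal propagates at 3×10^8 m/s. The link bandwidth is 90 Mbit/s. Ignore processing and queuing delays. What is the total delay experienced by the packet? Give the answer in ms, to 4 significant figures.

L = 576 × 8 = 4608 bits.
Transmission delay = L/R = 4608 / 90000000 = 0.0512 ms.
Propagation delay = d/s = 808000 m / 300000000 m/s = 2.69333 ms.
Total = 2.745 ms.

2.745 ms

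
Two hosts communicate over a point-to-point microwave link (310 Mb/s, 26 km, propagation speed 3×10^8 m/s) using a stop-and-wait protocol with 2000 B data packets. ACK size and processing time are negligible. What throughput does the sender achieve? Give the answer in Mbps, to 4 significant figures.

t_tx = L/R = 16000/310000000 = 5.16129e-05 s.
t_prop = 26000/300000000 = 8.66667e-05 s; RTT = 0.000173333 s.
Cycle = t_tx + RTT = 0.000224946 s.
Throughput = L / cycle = 16000 / 0.000224946 = 71.13 Mbps.

71.13 Mbps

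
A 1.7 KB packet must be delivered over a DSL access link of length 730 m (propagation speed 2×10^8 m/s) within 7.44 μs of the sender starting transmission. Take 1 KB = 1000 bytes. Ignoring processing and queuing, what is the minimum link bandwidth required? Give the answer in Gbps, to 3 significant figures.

L = 13600 bits.
Propagation delay = 730 / 200000000 = 3.65 μs.
Transmission budget = 7.44 − 3.65 = 3.79 μs.
R ≥ L / t_tx = 13600 bits / 3.79e-06 s = 3.59 Gbps.

3.59 Gbps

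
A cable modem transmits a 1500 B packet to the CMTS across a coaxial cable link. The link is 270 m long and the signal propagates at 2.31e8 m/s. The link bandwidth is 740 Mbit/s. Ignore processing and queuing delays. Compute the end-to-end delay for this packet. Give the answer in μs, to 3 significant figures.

L = 1500 × 8 = 12000 bits.
Transmission delay = L/R = 12000 / 740000000 = 16.2162 μs.
Propagation delay = d/s = 270 m / 231000000 m/s = 1.16883 μs.
Total = 17.4 μs.

17.4 μs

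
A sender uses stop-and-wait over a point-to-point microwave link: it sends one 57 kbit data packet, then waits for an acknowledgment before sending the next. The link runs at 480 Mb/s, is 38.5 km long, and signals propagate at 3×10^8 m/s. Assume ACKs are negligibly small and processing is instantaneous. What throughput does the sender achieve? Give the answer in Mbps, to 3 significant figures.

152 Mbps

t_tx = L/R = 57000/480000000 = 0.00011875 s.
t_prop = 38500/300000000 = 0.000128333 s; RTT = 0.000256667 s.
Cycle = t_tx + RTT = 0.000375417 s.
Throughput = L / cycle = 57000 / 0.000375417 = 152 Mbps.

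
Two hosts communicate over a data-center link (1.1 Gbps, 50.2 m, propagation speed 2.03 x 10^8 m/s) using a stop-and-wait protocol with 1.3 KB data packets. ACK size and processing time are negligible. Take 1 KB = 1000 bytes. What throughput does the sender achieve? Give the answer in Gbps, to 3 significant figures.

1.05 Gbps

t_tx = L/R = 10400/1100000000 = 9.45455e-06 s.
t_prop = 50.2/2.03e+08 = 2.47291e-07 s; RTT = 4.94581e-07 s.
Cycle = t_tx + RTT = 9.94913e-06 s.
Throughput = L / cycle = 10400 / 9.94913e-06 = 1.05 Gbps.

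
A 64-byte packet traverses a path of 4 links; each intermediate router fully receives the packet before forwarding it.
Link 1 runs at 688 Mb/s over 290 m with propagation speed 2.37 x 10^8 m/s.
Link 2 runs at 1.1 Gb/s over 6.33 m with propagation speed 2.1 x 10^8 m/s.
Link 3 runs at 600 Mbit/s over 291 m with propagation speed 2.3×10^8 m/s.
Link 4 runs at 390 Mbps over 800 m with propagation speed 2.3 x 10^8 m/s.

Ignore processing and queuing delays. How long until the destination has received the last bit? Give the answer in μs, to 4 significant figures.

9.373 μs

L = 64 × 8 = 512 bits.
Transmission delays (L/R per hop): 0.744186, 0.465455, 0.853333, 1.31282 μs; sum = 3.37579 μs.
Propagation delays (d/s per hop): 1.22363, 0.0301429, 1.26522, 3.47826 μs; sum = 5.99725 μs.
End-to-end = 9.373 μs.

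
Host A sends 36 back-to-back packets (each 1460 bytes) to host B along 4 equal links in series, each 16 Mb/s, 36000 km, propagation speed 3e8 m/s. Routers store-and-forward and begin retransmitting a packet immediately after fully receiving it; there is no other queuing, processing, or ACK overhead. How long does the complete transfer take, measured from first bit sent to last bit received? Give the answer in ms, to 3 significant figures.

Per-hop transmission t_tx = L/R = 11680/16000000 = 0.73 ms.
Per-hop propagation t_prop = 36000000/300000000 = 120 ms.
Pipeline fill: first packet needs 4·t_tx to clear all hops; remaining 35 packets each add one t_tx.
Total = (4+36-1)·t_tx + 4·t_prop = 39·0.73 + 4·120 = 508 ms.

508 ms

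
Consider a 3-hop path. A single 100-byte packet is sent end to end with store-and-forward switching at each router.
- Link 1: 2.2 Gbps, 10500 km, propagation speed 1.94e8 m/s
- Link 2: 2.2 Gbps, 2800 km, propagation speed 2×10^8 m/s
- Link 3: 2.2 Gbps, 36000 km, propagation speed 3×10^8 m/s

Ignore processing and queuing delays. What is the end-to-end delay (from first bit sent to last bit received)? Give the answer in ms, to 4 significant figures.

188.1 ms

L = 100 × 8 = 800 bits.
Transmission delay per hop = L/R = 800/2200000000 = 0.000363636 ms; 3 hops → 0.00109091 ms.
Propagation delays (d/s per hop): 54.1237, 14, 120 ms; sum = 188.124 ms.
End-to-end = 188.1 ms.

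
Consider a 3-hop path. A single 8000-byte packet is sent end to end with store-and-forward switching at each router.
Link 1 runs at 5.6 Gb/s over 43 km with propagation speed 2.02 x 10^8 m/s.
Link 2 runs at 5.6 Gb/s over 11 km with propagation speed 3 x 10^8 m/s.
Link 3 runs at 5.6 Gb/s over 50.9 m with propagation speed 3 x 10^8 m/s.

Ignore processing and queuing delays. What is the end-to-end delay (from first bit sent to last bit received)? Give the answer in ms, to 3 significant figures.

0.284 ms

L = 8000 × 8 = 64000 bits.
Transmission delay per hop = L/R = 64000/5600000000 = 0.0114286 ms; 3 hops → 0.0342857 ms.
Propagation delays (d/s per hop): 0.212871, 0.0366667, 0.000169667 ms; sum = 0.249708 ms.
End-to-end = 0.284 ms.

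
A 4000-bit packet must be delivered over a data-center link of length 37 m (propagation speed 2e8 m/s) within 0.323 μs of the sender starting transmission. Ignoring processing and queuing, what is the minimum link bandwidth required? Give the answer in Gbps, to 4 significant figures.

Propagation delay = 37 / 200000000 = 0.185 μs.
Transmission budget = 0.323 − 0.185 = 0.138 μs.
R ≥ L / t_tx = 4000 bits / 1.38e-07 s = 28.99 Gbps.

28.99 Gbps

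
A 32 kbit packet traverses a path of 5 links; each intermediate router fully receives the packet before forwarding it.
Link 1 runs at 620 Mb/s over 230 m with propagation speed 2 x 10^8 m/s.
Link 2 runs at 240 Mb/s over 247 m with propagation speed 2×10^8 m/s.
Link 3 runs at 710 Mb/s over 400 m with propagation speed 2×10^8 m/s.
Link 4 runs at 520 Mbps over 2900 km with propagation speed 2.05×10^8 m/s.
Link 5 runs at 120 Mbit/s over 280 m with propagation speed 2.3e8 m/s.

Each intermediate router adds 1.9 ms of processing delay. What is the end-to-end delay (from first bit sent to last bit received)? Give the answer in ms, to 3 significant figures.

22.3 ms

L = 32000 bits.
Transmission delays (L/R per hop): 0.0516129, 0.133333, 0.0450704, 0.0615385, 0.266667 ms; sum = 0.558222 ms.
Propagation delays (d/s per hop): 0.00115, 0.001235, 0.002, 14.1463, 0.00121739 ms; sum = 14.1519 ms.
Processing at 4 router(s): 4 × 1.9 ms = 7.6 ms.
End-to-end = 22.3 ms.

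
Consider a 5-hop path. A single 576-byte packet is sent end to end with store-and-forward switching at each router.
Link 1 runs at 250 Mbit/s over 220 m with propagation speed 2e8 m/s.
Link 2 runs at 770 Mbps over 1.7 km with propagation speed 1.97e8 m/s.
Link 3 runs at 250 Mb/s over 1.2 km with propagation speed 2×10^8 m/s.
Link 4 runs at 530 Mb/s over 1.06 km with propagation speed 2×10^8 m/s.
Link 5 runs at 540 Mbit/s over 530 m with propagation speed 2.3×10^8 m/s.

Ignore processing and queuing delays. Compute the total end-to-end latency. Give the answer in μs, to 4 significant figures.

L = 576 × 8 = 4608 bits.
Transmission delays (L/R per hop): 18.432, 5.98442, 18.432, 8.69434, 8.53333 μs; sum = 60.0761 μs.
Propagation delays (d/s per hop): 1.1, 8.62944, 6, 5.3, 2.30435 μs; sum = 23.3338 μs.
End-to-end = 83.41 μs.

83.41 μs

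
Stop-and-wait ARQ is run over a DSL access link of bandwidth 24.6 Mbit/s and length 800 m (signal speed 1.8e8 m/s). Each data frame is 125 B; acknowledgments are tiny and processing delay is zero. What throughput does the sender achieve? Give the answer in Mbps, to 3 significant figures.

t_tx = L/R = 1000/24600000 = 4.06504e-05 s.
t_prop = 800/180000000 = 4.44444e-06 s; RTT = 8.88889e-06 s.
Cycle = t_tx + RTT = 4.95393e-05 s.
Throughput = L / cycle = 1000 / 4.95393e-05 = 20.2 Mbps.

20.2 Mbps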